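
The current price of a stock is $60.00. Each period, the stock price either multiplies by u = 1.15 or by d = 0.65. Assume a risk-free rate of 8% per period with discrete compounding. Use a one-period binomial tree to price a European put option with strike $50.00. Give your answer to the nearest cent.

$1.43

Risk-neutral probability p = (1 + 0.08 − 0.65)/(1.15 − 0.65) = 0.4300/0.5000 = 0.8600
Terminal stock prices: S_u = 69, S_d = 39
Terminal payoffs (K − S): max(-19, 0) = 0, max(11, 0) = 11
Node 0 (S = 60): V_0 = 1/1.08·[0.8600·0.0000 + 0.1400·11.0000] = 1.4259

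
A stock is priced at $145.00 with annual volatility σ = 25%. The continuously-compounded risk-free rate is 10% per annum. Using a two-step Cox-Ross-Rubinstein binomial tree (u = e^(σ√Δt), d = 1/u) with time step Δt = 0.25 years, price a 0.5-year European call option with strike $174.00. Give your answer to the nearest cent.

CRR parameters: u = e^(σ√Δt) = e^(0.25·√0.25) = 1.1331, d = 1/u = 0.8825
Per-period rate: rΔt = 0.1·0.25 = 0.025, so R = e^0.025 = 1.0253
Risk-neutral probability p = (e^0.025 − 0.8825)/(1.1331 − 0.8825) = 0.1428/0.2507 = 0.5698
Terminal stock prices: S_uu = 186.2, S_ud = 145, S_dd = 112.9
Terminal payoffs (S − K): max(12.18, 0) = 12.18, max(-29, 0) = 0, max(-61.07, 0) = 0
Node u (S = 164.3): V_u = e^(−0.025)·[0.5698·12.1837 + 0.4302·0.0000] = 6.7707
Node d (S = 128): V_d = e^(−0.025)·[0.5698·0.0000 + 0.4302·0.0000] = 0.0000
Node 0 (S = 145): V_0 = e^(−0.025)·[0.5698·6.7707 + 0.4302·0.0000] = 3.7626

$3.76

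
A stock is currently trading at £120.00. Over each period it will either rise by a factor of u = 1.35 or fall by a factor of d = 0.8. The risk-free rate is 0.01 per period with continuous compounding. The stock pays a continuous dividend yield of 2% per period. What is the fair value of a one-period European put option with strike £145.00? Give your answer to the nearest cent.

£31.75

Per-period risk-free factor R = e^0.01 = 1.0101; dividend-adjusted growth = e^(0.01−0.02) = 0.9900.
Risk-neutral probability p = (0.9900 − 0.8)/(1.35 − 0.8) = 0.1900/0.5500 = 0.3455
Terminal stock prices: S_u = 162, S_d = 96
Terminal payoffs (K − S): max(-17, 0) = 0, max(49, 0) = 49
Node 0 (S = 120): V_0 = e^(−0.01)·[0.3455·0.0000 + 0.6545·49.0000] = 31.7492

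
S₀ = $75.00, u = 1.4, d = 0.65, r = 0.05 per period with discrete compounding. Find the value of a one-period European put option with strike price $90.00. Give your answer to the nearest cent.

$18.33

Risk-neutral probability p = (1 + 0.05 − 0.65)/(1.4 − 0.65) = 0.4000/0.7500 = 0.5333
Terminal stock prices: S_u = 105, S_d = 48.75
Terminal payoffs (K − S): max(-15, 0) = 0, max(41.25, 0) = 41.25
Node 0 (S = 75): V_0 = 1/1.05·[0.5333·0.0000 + 0.4667·41.2500] = 18.3333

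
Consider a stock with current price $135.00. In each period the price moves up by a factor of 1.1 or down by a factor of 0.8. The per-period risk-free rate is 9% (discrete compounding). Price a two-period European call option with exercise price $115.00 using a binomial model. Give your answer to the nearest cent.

$38.23

Risk-neutral probability p = (1 + 0.09 − 0.8)/(1.1 − 0.8) = 0.2900/0.3000 = 0.9667
Terminal stock prices: S_uu = 163.4, S_ud = 118.8, S_dd = 86.4
Terminal payoffs (S − K): max(48.35, 0) = 48.35, max(3.8, 0) = 3.8, max(-28.6, 0) = 0
Node u (S = 148.5): V_u = 1/1.09·[0.9667·48.3500 + 0.0333·3.8000] = 42.9954
Node d (S = 108): V_d = 1/1.09·[0.9667·3.8000 + 0.0333·0.0000] = 3.3700
Node 0 (S = 135): V_0 = 1/1.09·[0.9667·42.9954 + 0.0333·3.3700] = 38.2335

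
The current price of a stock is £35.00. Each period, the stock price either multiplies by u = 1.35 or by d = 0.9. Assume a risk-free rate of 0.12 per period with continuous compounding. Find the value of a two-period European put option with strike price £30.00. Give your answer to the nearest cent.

£0.32

Risk-neutral probability p = (e^0.12 − 0.9)/(1.35 − 0.9) = 0.2275/0.4500 = 0.5055
Terminal stock prices: S_uu = 63.79, S_ud = 42.52, S_dd = 28.35
Terminal payoffs (K − S): max(-33.79, 0) = 0, max(-12.52, 0) = 0, max(1.65, 0) = 1.65
Node u (S = 47.25): V_u = e^(−0.12)·[0.5055·0.0000 + 0.4945·0.0000] = 0.0000
Node d (S = 31.5): V_d = e^(−0.12)·[0.5055·0.0000 + 0.4945·1.6500] = 0.7236
Node 0 (S = 35): V_0 = e^(−0.12)·[0.5055·0.0000 + 0.4945·0.7236] = 0.3173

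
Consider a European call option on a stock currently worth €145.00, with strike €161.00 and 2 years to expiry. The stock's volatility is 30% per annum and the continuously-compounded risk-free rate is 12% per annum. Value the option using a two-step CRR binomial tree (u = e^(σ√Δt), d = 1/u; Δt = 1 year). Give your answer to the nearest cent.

CRR parameters: u = e^(σ√Δt) = e^(0.3·√1) = 1.3499, d = 1/u = 0.7408
Per-period rate: rΔt = 0.12·1 = 0.12, so R = e^0.12 = 1.1275
Risk-neutral probability p = (e^0.12 − 0.7408)/(1.3499 − 0.7408) = 0.3867/0.6090 = 0.6349
Terminal stock prices: S_uu = 264.2, S_ud = 145, S_dd = 79.58
Terminal payoffs (S − K): max(103.2, 0) = 103.2, max(-16, 0) = 0, max(-81.42, 0) = 0
Node u (S = 195.7): V_u = e^(−0.12)·[0.6349·103.2072 + 0.3651·0.0000] = 58.1164
Node d (S = 107.4): V_d = e^(−0.12)·[0.6349·0.0000 + 0.3651·0.0000] = 0.0000
Node 0 (S = 145): V_0 = e^(−0.12)·[0.6349·58.1164 + 0.3651·0.0000] = 32.7256

€32.73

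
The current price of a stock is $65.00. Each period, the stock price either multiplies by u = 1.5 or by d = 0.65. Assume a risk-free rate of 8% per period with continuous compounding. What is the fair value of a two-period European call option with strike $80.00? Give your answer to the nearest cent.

Risk-neutral probability p = (e^0.08 − 0.65)/(1.5 − 0.65) = 0.4333/0.8500 = 0.5097
Terminal stock prices: S_uu = 146.2, S_ud = 63.38, S_dd = 27.46
Terminal payoffs (S − K): max(66.25, 0) = 66.25, max(-16.62, 0) = 0, max(-52.54, 0) = 0
Node u (S = 97.5): V_u = e^(−0.08)·[0.5097·66.2500 + 0.4903·0.0000] = 31.1745
Node d (S = 42.25): V_d = e^(−0.08)·[0.5097·0.0000 + 0.4903·0.0000] = 0.0000
Node 0 (S = 65): V_0 = e^(−0.08)·[0.5097·31.1745 + 0.4903·0.0000] = 14.6694

$14.67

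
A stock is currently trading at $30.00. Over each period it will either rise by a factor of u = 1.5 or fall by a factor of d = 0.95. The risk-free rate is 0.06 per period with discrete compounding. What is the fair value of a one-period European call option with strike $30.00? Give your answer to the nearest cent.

Risk-neutral probability p = (1 + 0.06 − 0.95)/(1.5 − 0.95) = 0.1100/0.5500 = 0.2000
Terminal stock prices: S_u = 45, S_d = 28.5
Terminal payoffs (S − K): max(15, 0) = 15, max(-1.5, 0) = 0
Node 0 (S = 30): V_0 = 1/1.06·[0.2000·15.0000 + 0.8000·0.0000] = 2.8302

$2.83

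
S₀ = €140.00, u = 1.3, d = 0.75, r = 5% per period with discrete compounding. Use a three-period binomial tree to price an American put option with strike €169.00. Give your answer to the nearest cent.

Risk-neutral probability p = (1 + 0.05 − 0.75)/(1.3 − 0.75) = 0.3000/0.5500 = 0.5455
Terminal stock prices: S_uuu = 307.6, S_uud = 177.5, S_udd = 102.4, S_ddd = 59.06
Terminal payoffs (K − S): max(-138.6, 0) = 0, max(-8.45, 0) = 0, max(66.62, 0) = 66.62, max(109.9, 0) = 109.9
Node uu (S = 236.6): continuation = 1/1.05·[0.5455·0.0000 + 0.4545·0.0000] = 0.0000; exercise value = 0.0000 ≤ continuation, so V_uu = 0.0000
Node ud (S = 136.5): continuation = 1/1.05·[0.5455·0.0000 + 0.4545·66.6250] = 28.8420; exercise value = 32.5000 > continuation, so V_ud = 32.5000 (exercise)
Node dd (S = 78.75): continuation = 1/1.05·[0.5455·66.6250 + 0.4545·109.9375] = 82.2024; exercise value = 90.2500 > continuation, so V_dd = 90.2500 (exercise)
Node u (S = 182): continuation = 1/1.05·[0.5455·0.0000 + 0.4545·32.5000] = 14.0693; exercise value = 0.0000 ≤ continuation, so V_u = 14.0693
Node d (S = 105): continuation = 1/1.05·[0.5455·32.5000 + 0.4545·90.2500] = 55.9524; exercise value = 64.0000 > continuation, so V_d = 64.0000 (exercise)
Node 0 (S = 140): continuation = 1/1.05·[0.5455·14.0693 + 0.4545·64.0000] = 35.0143; exercise value = 29.0000 ≤ continuation, so V_0 = 35.0143

€35.01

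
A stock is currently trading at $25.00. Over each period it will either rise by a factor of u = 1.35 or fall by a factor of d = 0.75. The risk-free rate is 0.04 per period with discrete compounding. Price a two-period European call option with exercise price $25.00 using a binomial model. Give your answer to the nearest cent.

$4.59

Risk-neutral probability p = (1 + 0.04 − 0.75)/(1.35 − 0.75) = 0.2900/0.6000 = 0.4833
Terminal stock prices: S_uu = 45.56, S_ud = 25.31, S_dd = 14.06
Terminal payoffs (S − K): max(20.56, 0) = 20.56, max(0.3125, 0) = 0.3125, max(-10.94, 0) = 0
Node u (S = 33.75): V_u = 1/1.04·[0.4833·20.5625 + 0.5167·0.3125] = 9.7115
Node d (S = 18.75): V_d = 1/1.04·[0.4833·0.3125 + 0.5167·0.0000] = 0.1452
Node 0 (S = 25): V_0 = 1/1.04·[0.4833·9.7115 + 0.5167·0.1452] = 4.5855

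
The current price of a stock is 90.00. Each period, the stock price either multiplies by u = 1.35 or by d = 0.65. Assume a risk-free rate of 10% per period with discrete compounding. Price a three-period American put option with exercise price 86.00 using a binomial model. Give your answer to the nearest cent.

11.06

Risk-neutral probability p = (1 + 0.1 − 0.65)/(1.35 − 0.65) = 0.4500/0.7000 = 0.6429
Terminal stock prices: S_uuu = 221.4, S_uud = 106.6, S_udd = 51.33, S_ddd = 24.72
Terminal payoffs (K − S): max(-135.4, 0) = 0, max(-20.62, 0) = 0, max(34.67, 0) = 34.67, max(61.28, 0) = 61.28
Node uu (S = 164): continuation = 1/1.1·[0.6429·0.0000 + 0.3571·0.0000] = 0.0000; exercise value = 0.0000 ≤ continuation, so V_uu = 0.0000
Node ud (S = 78.98): continuation = 1/1.1·[0.6429·0.0000 + 0.3571·34.6662] = 11.2553; exercise value = 7.0250 ≤ continuation, so V_ud = 11.2553
Node dd (S = 38.03): continuation = 1/1.1·[0.6429·34.6662 + 0.3571·61.2837] = 40.1568; exercise value = 47.9750 > continuation, so V_dd = 47.9750 (exercise)
Node u (S = 121.5): continuation = 1/1.1·[0.6429·0.0000 + 0.3571·11.2553] = 3.6543; exercise value = 0.0000 ≤ continuation, so V_u = 3.6543
Node d (S = 58.5): continuation = 1/1.1·[0.6429·11.2553 + 0.3571·47.9750] = 22.1541; exercise value = 27.5000 > continuation, so V_d = 27.5000 (exercise)
Node 0 (S = 90): continuation = 1/1.1·[0.6429·3.6543 + 0.3571·27.5000] = 11.0642; exercise value = 0.0000 ≤ continuation, so V_0 = 11.0642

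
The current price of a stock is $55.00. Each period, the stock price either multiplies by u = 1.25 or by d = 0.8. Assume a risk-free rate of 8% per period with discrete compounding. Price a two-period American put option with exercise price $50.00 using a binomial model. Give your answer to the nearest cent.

Risk-neutral probability p = (1 + 0.08 − 0.8)/(1.25 − 0.8) = 0.2800/0.4500 = 0.6222
Terminal stock prices: S_uu = 85.94, S_ud = 55, S_dd = 35.2
Terminal payoffs (K − S): max(-35.94, 0) = 0, max(-5, 0) = 0, max(14.8, 0) = 14.8
Node u (S = 68.75): continuation = 1/1.08·[0.6222·0.0000 + 0.3778·0.0000] = 0.0000; exercise value = 0.0000 ≤ continuation, so V_u = 0.0000
Node d (S = 44): continuation = 1/1.08·[0.6222·0.0000 + 0.3778·14.8000] = 5.1770; exercise value = 6.0000 > continuation, so V_d = 6.0000 (exercise)
Node 0 (S = 55): continuation = 1/1.08·[0.6222·0.0000 + 0.3778·6.0000] = 2.0988; exercise value = 0.0000 ≤ continuation, so V_0 = 2.0988

$2.10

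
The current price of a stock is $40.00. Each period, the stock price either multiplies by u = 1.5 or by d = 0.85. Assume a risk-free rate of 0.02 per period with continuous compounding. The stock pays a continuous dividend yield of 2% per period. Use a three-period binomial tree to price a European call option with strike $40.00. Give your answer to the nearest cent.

$6.62

Per-period risk-free factor R = e^0.02 = 1.0202; dividend-adjusted growth = e^(0.02−0.02) = 1.0000.
Risk-neutral probability p = (1.0000 − 0.85)/(1.5 − 0.85) = 0.1500/0.6500 = 0.2308
Terminal stock prices: S_uuu = 135, S_uud = 76.5, S_udd = 43.35, S_ddd = 24.56
Terminal payoffs (S − K): max(95, 0) = 95, max(36.5, 0) = 36.5, max(3.35, 0) = 3.35, max(-15.44, 0) = 0
Node uu (S = 90): V_uu = e^(−0.02)·[0.2308·95.0000 + 0.7692·36.5000] = 49.0099
Node ud (S = 51): V_ud = e^(−0.02)·[0.2308·36.5000 + 0.7692·3.3500] = 10.7822
Node dd (S = 28.9): V_dd = e^(−0.02)·[0.2308·3.3500 + 0.7692·0.0000] = 0.7578
Node u (S = 60): V_u = e^(−0.02)·[0.2308·49.0099 + 0.7692·10.7822] = 19.2158
Node d (S = 34): V_d = e^(−0.02)·[0.2308·10.7822 + 0.7692·0.7578] = 3.0103
Node 0 (S = 40): V_0 = e^(−0.02)·[0.2308·19.2158 + 0.7692·3.0103] = 6.6164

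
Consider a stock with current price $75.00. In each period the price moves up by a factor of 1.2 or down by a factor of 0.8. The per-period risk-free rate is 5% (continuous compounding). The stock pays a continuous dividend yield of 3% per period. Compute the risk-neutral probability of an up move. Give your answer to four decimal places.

p = 0.5505

Per-period risk-free factor R = e^0.05 = 1.0513; dividend-adjusted growth = e^(0.05−0.03) = 1.0202.
Risk-neutral probability p = (1.0202 − 0.8)/(1.2 − 0.8) = 0.2202/0.4000 = 0.5505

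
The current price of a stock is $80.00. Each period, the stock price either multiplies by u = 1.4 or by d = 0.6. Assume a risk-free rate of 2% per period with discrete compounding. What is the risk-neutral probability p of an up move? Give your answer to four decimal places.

Risk-neutral probability p = (1 + 0.02 − 0.6)/(1.4 − 0.6) = 0.4200/0.8000 = 0.5250

p = 0.5250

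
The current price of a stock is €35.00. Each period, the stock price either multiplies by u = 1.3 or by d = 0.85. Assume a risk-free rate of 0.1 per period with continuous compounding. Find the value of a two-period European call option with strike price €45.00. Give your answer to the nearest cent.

€3.73

Risk-neutral probability p = (e^0.1 − 0.85)/(1.3 − 0.85) = 0.2552/0.4500 = 0.5670
Terminal stock prices: S_uu = 59.15, S_ud = 38.67, S_dd = 25.29
Terminal payoffs (S − K): max(14.15, 0) = 14.15, max(-6.325, 0) = 0, max(-19.71, 0) = 0
Node u (S = 45.5): V_u = e^(−0.1)·[0.5670·14.1500 + 0.4330·0.0000] = 7.2602
Node d (S = 29.75): V_d = e^(−0.1)·[0.5670·0.0000 + 0.4330·0.0000] = 0.0000
Node 0 (S = 35): V_0 = e^(−0.1)·[0.5670·7.2602 + 0.4330·0.0000] = 3.7251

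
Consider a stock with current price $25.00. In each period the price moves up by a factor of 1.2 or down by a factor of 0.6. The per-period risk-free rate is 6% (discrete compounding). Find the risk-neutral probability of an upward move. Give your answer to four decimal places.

p = 0.7667

Risk-neutral probability p = (1 + 0.06 − 0.6)/(1.2 − 0.6) = 0.4600/0.6000 = 0.7667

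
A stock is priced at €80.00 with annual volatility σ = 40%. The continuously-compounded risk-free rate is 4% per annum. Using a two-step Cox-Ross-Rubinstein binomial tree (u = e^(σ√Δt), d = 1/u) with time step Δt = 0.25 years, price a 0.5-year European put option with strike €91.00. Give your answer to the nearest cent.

€15.47

CRR parameters: u = e^(σ√Δt) = e^(0.4·√0.25) = 1.2214, d = 1/u = 0.8187
Per-period rate: rΔt = 0.04·0.25 = 0.01, so R = e^0.01 = 1.0101
Risk-neutral probability p = (e^0.01 − 0.8187)/(1.2214 − 0.8187) = 0.1913/0.4027 = 0.4751
Terminal stock prices: S_uu = 119.3, S_ud = 80, S_dd = 53.63
Terminal payoffs (K − S): max(-28.35, 0) = 0, max(11, 0) = 11, max(37.37, 0) = 37.37
Node u (S = 97.71): V_u = e^(−0.01)·[0.4751·0.0000 + 0.5249·11.0000] = 5.7162
Node d (S = 65.5): V_d = e^(−0.01)·[0.4751·11.0000 + 0.5249·37.3744] = 24.5961
Node 0 (S = 80): V_0 = e^(−0.01)·[0.4751·5.7162 + 0.5249·24.5961] = 15.4703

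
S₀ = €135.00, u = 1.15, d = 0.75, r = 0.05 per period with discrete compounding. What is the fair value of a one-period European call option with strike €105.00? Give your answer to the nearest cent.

€35.89

Risk-neutral probability p = (1 + 0.05 − 0.75)/(1.15 − 0.75) = 0.3000/0.4000 = 0.7500
Terminal stock prices: S_u = 155.2, S_d = 101.2
Terminal payoffs (S − K): max(50.25, 0) = 50.25, max(-3.75, 0) = 0
Node 0 (S = 135): V_0 = 1/1.05·[0.7500·50.2500 + 0.2500·0.0000] = 35.8929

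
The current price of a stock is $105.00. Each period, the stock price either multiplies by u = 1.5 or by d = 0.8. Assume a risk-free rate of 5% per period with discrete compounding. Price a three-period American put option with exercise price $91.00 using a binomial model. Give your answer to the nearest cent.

$8.92

Risk-neutral probability p = (1 + 0.05 − 0.8)/(1.5 − 0.8) = 0.2500/0.7000 = 0.3571
Terminal stock prices: S_uuu = 354.4, S_uud = 189, S_udd = 100.8, S_ddd = 53.76
Terminal payoffs (K − S): max(-263.4, 0) = 0, max(-98, 0) = 0, max(-9.8, 0) = 0, max(37.24, 0) = 37.24
Node uu (S = 236.2): continuation = 1/1.05·[0.3571·0.0000 + 0.6429·0.0000] = 0.0000; exercise value = 0.0000 ≤ continuation, so V_uu = 0.0000
Node ud (S = 126): continuation = 1/1.05·[0.3571·0.0000 + 0.6429·0.0000] = 0.0000; exercise value = 0.0000 ≤ continuation, so V_ud = 0.0000
Node dd (S = 67.2): continuation = 1/1.05·[0.3571·0.0000 + 0.6429·37.2400] = 22.8000; exercise value = 23.8000 > continuation, so V_dd = 23.8000 (exercise)
Node u (S = 157.5): continuation = 1/1.05·[0.3571·0.0000 + 0.6429·0.0000] = 0.0000; exercise value = 0.0000 ≤ continuation, so V_u = 0.0000
Node d (S = 84): continuation = 1/1.05·[0.3571·0.0000 + 0.6429·23.8000] = 14.5714; exercise value = 7.0000 ≤ continuation, so V_d = 14.5714
Node 0 (S = 105): continuation = 1/1.05·[0.3571·0.0000 + 0.6429·14.5714] = 8.9213; exercise value = 0.0000 ≤ continuation, so V_0 = 8.9213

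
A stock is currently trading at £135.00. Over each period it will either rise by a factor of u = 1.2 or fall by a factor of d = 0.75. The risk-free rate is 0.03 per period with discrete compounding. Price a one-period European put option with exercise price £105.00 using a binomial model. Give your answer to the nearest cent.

Risk-neutral probability p = (1 + 0.03 − 0.75)/(1.2 − 0.75) = 0.2800/0.4500 = 0.6222
Terminal stock prices: S_u = 162, S_d = 101.2
Terminal payoffs (K − S): max(-57, 0) = 0, max(3.75, 0) = 3.75
Node 0 (S = 135): V_0 = 1/1.03·[0.6222·0.0000 + 0.3778·3.7500] = 1.3754

£1.38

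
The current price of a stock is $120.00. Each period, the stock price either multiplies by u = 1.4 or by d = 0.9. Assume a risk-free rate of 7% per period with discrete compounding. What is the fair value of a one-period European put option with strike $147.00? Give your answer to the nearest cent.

$24.06

Risk-neutral probability p = (1 + 0.07 − 0.9)/(1.4 − 0.9) = 0.1700/0.5000 = 0.3400
Terminal stock prices: S_u = 168, S_d = 108
Terminal payoffs (K − S): max(-21, 0) = 0, max(39, 0) = 39
Node 0 (S = 120): V_0 = 1/1.07·[0.3400·0.0000 + 0.6600·39.0000] = 24.0561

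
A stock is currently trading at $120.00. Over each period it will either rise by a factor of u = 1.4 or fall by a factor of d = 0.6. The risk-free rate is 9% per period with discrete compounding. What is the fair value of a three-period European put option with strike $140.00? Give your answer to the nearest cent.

$22.07

Risk-neutral probability p = (1 + 0.09 − 0.6)/(1.4 − 0.6) = 0.4900/0.8000 = 0.6125
Terminal stock prices: S_uuu = 329.3, S_uud = 141.1, S_udd = 60.48, S_ddd = 25.92
Terminal payoffs (K − S): max(-189.3, 0) = 0, max(-1.12, 0) = 0, max(79.52, 0) = 79.52, max(114.1, 0) = 114.1
Node uu (S = 235.2): V_uu = 1/1.09·[0.6125·0.0000 + 0.3875·0.0000] = 0.0000
Node ud (S = 100.8): V_ud = 1/1.09·[0.6125·0.0000 + 0.3875·79.5200] = 28.2697
Node dd (S = 43.2): V_dd = 1/1.09·[0.6125·79.5200 + 0.3875·114.0800] = 85.2404
Node u (S = 168): V_u = 1/1.09·[0.6125·0.0000 + 0.3875·28.2697] = 10.0500
Node d (S = 72): V_d = 1/1.09·[0.6125·28.2697 + 0.3875·85.2404] = 46.1889
Node 0 (S = 120): V_0 = 1/1.09·[0.6125·10.0500 + 0.3875·46.1889] = 22.0677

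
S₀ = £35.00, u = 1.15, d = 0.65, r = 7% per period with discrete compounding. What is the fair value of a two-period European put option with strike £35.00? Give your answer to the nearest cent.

Risk-neutral probability p = (1 + 0.07 − 0.65)/(1.15 − 0.65) = 0.4200/0.5000 = 0.8400
Terminal stock prices: S_uu = 46.29, S_ud = 26.16, S_dd = 14.79
Terminal payoffs (K − S): max(-11.29, 0) = 0, max(8.837, 0) = 8.837, max(20.21, 0) = 20.21
Node u (S = 40.25): V_u = 1/1.07·[0.8400·0.0000 + 0.1600·8.8375] = 1.3215
Node d (S = 22.75): V_d = 1/1.07·[0.8400·8.8375 + 0.1600·20.2125] = 9.9603
Node 0 (S = 35): V_0 = 1/1.07·[0.8400·1.3215 + 0.1600·9.9603] = 2.5268

£2.53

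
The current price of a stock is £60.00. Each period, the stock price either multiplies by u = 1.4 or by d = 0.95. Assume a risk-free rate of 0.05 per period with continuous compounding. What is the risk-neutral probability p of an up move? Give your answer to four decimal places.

p = 0.2250

Risk-neutral probability p = (e^0.05 − 0.95)/(1.4 − 0.95) = 0.1013/0.4500 = 0.2250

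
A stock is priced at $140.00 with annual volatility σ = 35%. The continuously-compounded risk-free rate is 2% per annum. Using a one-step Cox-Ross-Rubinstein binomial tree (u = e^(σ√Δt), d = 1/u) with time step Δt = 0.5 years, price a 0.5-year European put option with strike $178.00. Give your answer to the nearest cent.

$36.82

CRR parameters: u = e^(σ√Δt) = e^(0.35·√0.5) = 1.2808, d = 1/u = 0.7808
Per-period rate: rΔt = 0.02·0.5 = 0.01, so R = e^0.01 = 1.0101
Risk-neutral probability p = (e^0.01 − 0.7808)/(1.2808 − 0.7808) = 0.2293/0.5000 = 0.4585
Terminal stock prices: S_u = 179.3, S_d = 109.3
Terminal payoffs (K − S): max(-1.312, 0) = 0, max(68.69, 0) = 68.69
Node 0 (S = 140): V_0 = e^(−0.01)·[0.4585·0.0000 + 0.5415·68.6936] = 36.8247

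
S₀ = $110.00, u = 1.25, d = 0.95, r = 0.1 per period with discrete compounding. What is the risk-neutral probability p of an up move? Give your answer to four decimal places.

Risk-neutral probability p = (1 + 0.1 − 0.95)/(1.25 − 0.95) = 0.1500/0.3000 = 0.5000

p = 0.5000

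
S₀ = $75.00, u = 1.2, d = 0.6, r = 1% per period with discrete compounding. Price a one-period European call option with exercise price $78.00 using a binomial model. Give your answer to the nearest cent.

$8.12

Risk-neutral probability p = (1 + 0.01 − 0.6)/(1.2 − 0.6) = 0.4100/0.6000 = 0.6833
Terminal stock prices: S_u = 90, S_d = 45
Terminal payoffs (S − K): max(12, 0) = 12, max(-33, 0) = 0
Node 0 (S = 75): V_0 = 1/1.01·[0.6833·12.0000 + 0.3167·0.0000] = 8.1188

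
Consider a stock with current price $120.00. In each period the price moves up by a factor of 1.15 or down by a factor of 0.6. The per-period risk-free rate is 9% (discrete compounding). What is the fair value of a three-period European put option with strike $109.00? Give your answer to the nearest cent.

Risk-neutral probability p = (1 + 0.09 − 0.6)/(1.15 − 0.6) = 0.4900/0.5500 = 0.8909
Terminal stock prices: S_uuu = 182.5, S_uud = 95.22, S_udd = 49.68, S_ddd = 25.92
Terminal payoffs (K − S): max(-73.5, 0) = 0, max(13.78, 0) = 13.78, max(59.32, 0) = 59.32, max(83.08, 0) = 83.08
Node uu (S = 158.7): V_uu = 1/1.09·[0.8909·0.0000 + 0.1091·13.7800] = 1.3791
Node ud (S = 82.8): V_ud = 1/1.09·[0.8909·13.7800 + 0.1091·59.3200] = 17.2000
Node dd (S = 43.2): V_dd = 1/1.09·[0.8909·59.3200 + 0.1091·83.0800] = 56.8000
Node u (S = 138): V_u = 1/1.09·[0.8909·1.3791 + 0.1091·17.2000] = 2.8487
Node d (S = 72): V_d = 1/1.09·[0.8909·17.2000 + 0.1091·56.8000] = 19.7431
Node 0 (S = 120): V_0 = 1/1.09·[0.8909·2.8487 + 0.1091·19.7431] = 4.3043

$4.30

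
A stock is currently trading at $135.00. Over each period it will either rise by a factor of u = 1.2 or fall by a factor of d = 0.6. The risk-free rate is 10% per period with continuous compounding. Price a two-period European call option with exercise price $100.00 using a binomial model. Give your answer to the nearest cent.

Risk-neutral probability p = (e^0.1 − 0.6)/(1.2 − 0.6) = 0.5052/0.6000 = 0.8420
Terminal stock prices: S_uu = 194.4, S_ud = 97.2, S_dd = 48.6
Terminal payoffs (S − K): max(94.4, 0) = 94.4, max(-2.8, 0) = 0, max(-51.4, 0) = 0
Node u (S = 162): V_u = e^(−0.1)·[0.8420·94.4000 + 0.1580·0.0000] = 71.9167
Node d (S = 81): V_d = e^(−0.1)·[0.8420·0.0000 + 0.1580·0.0000] = 0.0000
Node 0 (S = 135): V_0 = e^(−0.1)·[0.8420·71.9167 + 0.1580·0.0000] = 54.7882

$54.79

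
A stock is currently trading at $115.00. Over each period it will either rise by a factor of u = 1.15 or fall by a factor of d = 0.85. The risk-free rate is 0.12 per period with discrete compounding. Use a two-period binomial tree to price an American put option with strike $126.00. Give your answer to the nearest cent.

$11.00

Risk-neutral probability p = (1 + 0.12 − 0.85)/(1.15 − 0.85) = 0.2700/0.3000 = 0.9000
Terminal stock prices: S_uu = 152.1, S_ud = 112.4, S_dd = 83.09
Terminal payoffs (K − S): max(-26.09, 0) = 0, max(13.59, 0) = 13.59, max(42.91, 0) = 42.91
Node u (S = 132.2): continuation = 1/1.12·[0.9000·0.0000 + 0.1000·13.5875] = 1.2132; exercise value = 0.0000 ≤ continuation, so V_u = 1.2132
Node d (S = 97.75): continuation = 1/1.12·[0.9000·13.5875 + 0.1000·42.9125] = 14.7500; exercise value = 28.2500 > continuation, so V_d = 28.2500 (exercise)
Node 0 (S = 115): continuation = 1/1.12·[0.9000·1.2132 + 0.1000·28.2500] = 3.4972; exercise value = 11.0000 > continuation, so V_0 = 11.0000 (exercise)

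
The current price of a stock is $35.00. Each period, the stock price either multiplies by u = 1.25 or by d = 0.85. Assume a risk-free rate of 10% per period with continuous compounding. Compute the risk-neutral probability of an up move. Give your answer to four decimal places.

p = 0.6379

Risk-neutral probability p = (e^0.1 − 0.85)/(1.25 − 0.85) = 0.2552/0.4000 = 0.6379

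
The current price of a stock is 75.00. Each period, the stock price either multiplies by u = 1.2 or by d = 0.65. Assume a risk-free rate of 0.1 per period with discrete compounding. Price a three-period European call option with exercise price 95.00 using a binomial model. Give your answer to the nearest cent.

Risk-neutral probability p = (1 + 0.1 − 0.65)/(1.2 − 0.65) = 0.4500/0.5500 = 0.8182
Terminal stock prices: S_uuu = 129.6, S_uud = 70.2, S_udd = 38.03, S_ddd = 20.6
Terminal payoffs (S − K): max(34.6, 0) = 34.6, max(-24.8, 0) = 0, max(-56.97, 0) = 0, max(-74.4, 0) = 0
Node uu (S = 108): V_uu = 1/1.1·[0.8182·34.6000 + 0.1818·0.0000] = 25.7355
Node ud (S = 58.5): V_ud = 1/1.1·[0.8182·0.0000 + 0.1818·0.0000] = 0.0000
Node dd (S = 31.69): V_dd = 1/1.1·[0.8182·0.0000 + 0.1818·0.0000] = 0.0000
Node u (S = 90): V_u = 1/1.1·[0.8182·25.7355 + 0.1818·0.0000] = 19.1421
Node d (S = 48.75): V_d = 1/1.1·[0.8182·0.0000 + 0.1818·0.0000] = 0.0000
Node 0 (S = 75): V_0 = 1/1.1·[0.8182·19.1421 + 0.1818·0.0000] = 14.2380

14.24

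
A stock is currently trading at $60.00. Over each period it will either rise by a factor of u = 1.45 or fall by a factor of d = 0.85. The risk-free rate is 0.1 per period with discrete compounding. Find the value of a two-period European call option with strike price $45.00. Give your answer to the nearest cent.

$23.27

Risk-neutral probability p = (1 + 0.1 − 0.85)/(1.45 − 0.85) = 0.2500/0.6000 = 0.4167
Terminal stock prices: S_uu = 126.2, S_ud = 73.95, S_dd = 43.35
Terminal payoffs (S − K): max(81.15, 0) = 81.15, max(28.95, 0) = 28.95, max(-1.65, 0) = 0
Node u (S = 87): V_u = 1/1.1·[0.4167·81.1500 + 0.5833·28.9500] = 46.0909
Node d (S = 51): V_d = 1/1.1·[0.4167·28.9500 + 0.5833·0.0000] = 10.9659
Node 0 (S = 60): V_0 = 1/1.1·[0.4167·46.0909 + 0.5833·10.9659] = 23.2739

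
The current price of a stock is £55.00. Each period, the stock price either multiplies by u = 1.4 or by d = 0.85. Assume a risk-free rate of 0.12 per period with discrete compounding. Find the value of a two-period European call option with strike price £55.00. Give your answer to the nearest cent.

£14.31

Risk-neutral probability p = (1 + 0.12 − 0.85)/(1.4 − 0.85) = 0.2700/0.5500 = 0.4909
Terminal stock prices: S_uu = 107.8, S_ud = 65.45, S_dd = 39.74
Terminal payoffs (S − K): max(52.8, 0) = 52.8, max(10.45, 0) = 10.45, max(-15.26, 0) = 0
Node u (S = 77): V_u = 1/1.12·[0.4909·52.8000 + 0.5091·10.4500] = 27.8929
Node d (S = 46.75): V_d = 1/1.12·[0.4909·10.4500 + 0.5091·0.0000] = 4.5804
Node 0 (S = 55): V_0 = 1/1.12·[0.4909·27.8929 + 0.5091·4.5804] = 14.3077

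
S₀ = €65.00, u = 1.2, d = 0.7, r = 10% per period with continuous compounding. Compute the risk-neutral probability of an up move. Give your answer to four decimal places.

p = 0.8103

Risk-neutral probability p = (e^0.1 − 0.7)/(1.2 − 0.7) = 0.4052/0.5000 = 0.8103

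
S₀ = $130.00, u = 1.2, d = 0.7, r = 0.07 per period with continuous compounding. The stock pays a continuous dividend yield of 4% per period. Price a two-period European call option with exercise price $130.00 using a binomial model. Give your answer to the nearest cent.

$21.72

Per-period risk-free factor R = e^0.07 = 1.0725; dividend-adjusted growth = e^(0.07−0.04) = 1.0305.
Risk-neutral probability p = (1.0305 − 0.7)/(1.2 − 0.7) = 0.3305/0.5000 = 0.6609
Terminal stock prices: S_uu = 187.2, S_ud = 109.2, S_dd = 63.7
Terminal payoffs (S − K): max(57.2, 0) = 57.2, max(-20.8, 0) = 0, max(-66.3, 0) = 0
Node u (S = 156): V_u = e^(−0.07)·[0.6609·57.2000 + 0.3391·0.0000] = 35.2482
Node d (S = 91): V_d = e^(−0.07)·[0.6609·0.0000 + 0.3391·0.0000] = 0.0000
Node 0 (S = 130): V_0 = e^(−0.07)·[0.6609·35.2482 + 0.3391·0.0000] = 21.7209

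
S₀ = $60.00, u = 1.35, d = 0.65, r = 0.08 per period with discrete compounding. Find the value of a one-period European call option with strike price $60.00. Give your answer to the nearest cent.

Risk-neutral probability p = (1 + 0.08 − 0.65)/(1.35 − 0.65) = 0.4300/0.7000 = 0.6143
Terminal stock prices: S_u = 81, S_d = 39
Terminal payoffs (S − K): max(21, 0) = 21, max(-21, 0) = 0
Node 0 (S = 60): V_0 = 1/1.08·[0.6143·21.0000 + 0.3857·0.0000] = 11.9444

$11.94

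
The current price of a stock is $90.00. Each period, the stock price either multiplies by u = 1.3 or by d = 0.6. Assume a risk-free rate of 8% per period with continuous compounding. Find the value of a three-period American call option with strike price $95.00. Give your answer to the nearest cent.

Risk-neutral probability p = (e^0.08 − 0.6)/(1.3 − 0.6) = 0.4833/0.7000 = 0.6904
Terminal stock prices: S_uuu = 197.7, S_uud = 91.26, S_udd = 42.12, S_ddd = 19.44
Terminal payoffs (S − K): max(102.7, 0) = 102.7, max(-3.74, 0) = 0, max(-52.88, 0) = 0, max(-75.56, 0) = 0
Node uu (S = 152.1): continuation = e^(−0.08)·[0.6904·102.7300 + 0.3096·0.0000] = 65.4728; exercise value = 57.1000 ≤ continuation, so V_uu = 65.4728
Node ud (S = 70.2): continuation = e^(−0.08)·[0.6904·0.0000 + 0.3096·0.0000] = 0.0000; exercise value = 0.0000 ≤ continuation, so V_ud = 0.0000
Node dd (S = 32.4): continuation = e^(−0.08)·[0.6904·0.0000 + 0.3096·0.0000] = 0.0000; exercise value = 0.0000 ≤ continuation, so V_dd = 0.0000
Node u (S = 117): continuation = e^(−0.08)·[0.6904·65.4728 + 0.3096·0.0000] = 41.7277; exercise value = 22.0000 ≤ continuation, so V_u = 41.7277
Node d (S = 54): continuation = e^(−0.08)·[0.6904·0.0000 + 0.3096·0.0000] = 0.0000; exercise value = 0.0000 ≤ continuation, so V_d = 0.0000
Node 0 (S = 90): continuation = e^(−0.08)·[0.6904·41.7277 + 0.3096·0.0000] = 26.5943; exercise value = 0.0000 ≤ continuation, so V_0 = 26.5943

$26.59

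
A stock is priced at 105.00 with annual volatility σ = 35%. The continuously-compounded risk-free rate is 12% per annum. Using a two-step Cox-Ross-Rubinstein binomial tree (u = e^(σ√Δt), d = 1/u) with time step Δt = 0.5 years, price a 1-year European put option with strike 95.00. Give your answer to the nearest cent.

5.27

CRR parameters: u = e^(σ√Δt) = e^(0.35·√0.5) = 1.2808, d = 1/u = 0.7808
Per-period rate: rΔt = 0.12·0.5 = 0.06, so R = e^0.06 = 1.0618
Risk-neutral probability p = (e^0.06 − 0.7808)/(1.2808 − 0.7808) = 0.2811/0.5000 = 0.5621
Terminal stock prices: S_uu = 172.2, S_ud = 105, S_dd = 64.01
Terminal payoffs (K − S): max(-77.25, 0) = 0, max(-10, 0) = 0, max(30.99, 0) = 30.99
Node u (S = 134.5): V_u = e^(−0.06)·[0.5621·0.0000 + 0.4379·0.0000] = 0.0000
Node d (S = 81.98): V_d = e^(−0.06)·[0.5621·0.0000 + 0.4379·30.9934] = 12.7815
Node 0 (S = 105): V_0 = e^(−0.06)·[0.5621·0.0000 + 0.4379·12.7815] = 5.2710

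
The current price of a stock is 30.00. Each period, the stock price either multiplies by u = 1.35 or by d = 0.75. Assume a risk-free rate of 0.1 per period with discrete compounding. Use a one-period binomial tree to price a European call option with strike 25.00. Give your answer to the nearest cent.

8.22

Risk-neutral probability p = (1 + 0.1 − 0.75)/(1.35 − 0.75) = 0.3500/0.6000 = 0.5833
Terminal stock prices: S_u = 40.5, S_d = 22.5
Terminal payoffs (S − K): max(15.5, 0) = 15.5, max(-2.5, 0) = 0
Node 0 (S = 30): V_0 = 1/1.1·[0.5833·15.5000 + 0.4167·0.0000] = 8.2197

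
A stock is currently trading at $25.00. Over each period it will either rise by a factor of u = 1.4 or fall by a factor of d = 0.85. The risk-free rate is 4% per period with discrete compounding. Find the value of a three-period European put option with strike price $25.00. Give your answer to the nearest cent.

$2.40

Risk-neutral probability p = (1 + 0.04 − 0.85)/(1.4 − 0.85) = 0.1900/0.5500 = 0.3455
Terminal stock prices: S_uuu = 68.6, S_uud = 41.65, S_udd = 25.29, S_ddd = 15.35
Terminal payoffs (K − S): max(-43.6, 0) = 0, max(-16.65, 0) = 0, max(-0.2875, 0) = 0, max(9.647, 0) = 9.647
Node uu (S = 49): V_uu = 1/1.04·[0.3455·0.0000 + 0.6545·0.0000] = 0.0000
Node ud (S = 29.75): V_ud = 1/1.04·[0.3455·0.0000 + 0.6545·0.0000] = 0.0000
Node dd (S = 18.06): V_dd = 1/1.04·[0.3455·0.0000 + 0.6545·9.6469] = 6.0715
Node u (S = 35): V_u = 1/1.04·[0.3455·0.0000 + 0.6545·0.0000] = 0.0000
Node d (S = 21.25): V_d = 1/1.04·[0.3455·0.0000 + 0.6545·6.0715] = 3.8212
Node 0 (S = 25): V_0 = 1/1.04·[0.3455·0.0000 + 0.6545·3.8212] = 2.4050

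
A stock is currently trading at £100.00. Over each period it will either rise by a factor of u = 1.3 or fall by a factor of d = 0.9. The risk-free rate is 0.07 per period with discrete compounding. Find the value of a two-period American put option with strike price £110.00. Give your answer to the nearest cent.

£10.75

Risk-neutral probability p = (1 + 0.07 − 0.9)/(1.3 − 0.9) = 0.1700/0.4000 = 0.4250
Terminal stock prices: S_uu = 169, S_ud = 117, S_dd = 81
Terminal payoffs (K − S): max(-59, 0) = 0, max(-7, 0) = 0, max(29, 0) = 29
Node u (S = 130): continuation = 1/1.07·[0.4250·0.0000 + 0.5750·0.0000] = 0.0000; exercise value = 0.0000 ≤ continuation, so V_u = 0.0000
Node d (S = 90): continuation = 1/1.07·[0.4250·0.0000 + 0.5750·29.0000] = 15.5841; exercise value = 20.0000 > continuation, so V_d = 20.0000 (exercise)
Node 0 (S = 100): continuation = 1/1.07·[0.4250·0.0000 + 0.5750·20.0000] = 10.7477; exercise value = 10.0000 ≤ continuation, so V_0 = 10.7477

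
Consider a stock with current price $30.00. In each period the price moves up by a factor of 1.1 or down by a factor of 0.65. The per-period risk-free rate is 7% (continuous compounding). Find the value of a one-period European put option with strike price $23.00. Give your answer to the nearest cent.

$0.20

Risk-neutral probability p = (e^0.07 − 0.65)/(1.1 − 0.65) = 0.4225/0.4500 = 0.9389
Terminal stock prices: S_u = 33, S_d = 19.5
Terminal payoffs (K − S): max(-10, 0) = 0, max(3.5, 0) = 3.5
Node 0 (S = 30): V_0 = e^(−0.07)·[0.9389·0.0000 + 0.0611·3.5000] = 0.1994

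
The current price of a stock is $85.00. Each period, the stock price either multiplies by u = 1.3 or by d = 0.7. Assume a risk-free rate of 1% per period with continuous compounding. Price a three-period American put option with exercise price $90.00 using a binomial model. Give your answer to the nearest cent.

Risk-neutral probability p = (e^0.01 − 0.7)/(1.3 − 0.7) = 0.3101/0.6000 = 0.5168
Terminal stock prices: S_uuu = 186.7, S_uud = 100.6, S_udd = 54.14, S_ddd = 29.15
Terminal payoffs (K − S): max(-96.75, 0) = 0, max(-10.55, 0) = 0, max(35.86, 0) = 35.86, max(60.85, 0) = 60.85
Node uu (S = 143.7): continuation = e^(−0.01)·[0.5168·0.0000 + 0.4832·0.0000] = 0.0000; exercise value = 0.0000 ≤ continuation, so V_uu = 0.0000
Node ud (S = 77.35): continuation = e^(−0.01)·[0.5168·0.0000 + 0.4832·35.8550] = 17.1545; exercise value = 12.6500 ≤ continuation, so V_ud = 17.1545
Node dd (S = 41.65): continuation = e^(−0.01)·[0.5168·35.8550 + 0.4832·60.8450] = 47.4545; exercise value = 48.3500 > continuation, so V_dd = 48.3500 (exercise)
Node u (S = 110.5): continuation = e^(−0.01)·[0.5168·0.0000 + 0.4832·17.1545] = 8.2074; exercise value = 0.0000 ≤ continuation, so V_u = 8.2074
Node d (S = 59.5): continuation = e^(−0.01)·[0.5168·17.1545 + 0.4832·48.3500] = 31.9090; exercise value = 30.5000 ≤ continuation, so V_d = 31.9090
Node 0 (S = 85): continuation = e^(−0.01)·[0.5168·8.2074 + 0.4832·31.9090] = 19.4656; exercise value = 5.0000 ≤ continuation, so V_0 = 19.4656

$19.47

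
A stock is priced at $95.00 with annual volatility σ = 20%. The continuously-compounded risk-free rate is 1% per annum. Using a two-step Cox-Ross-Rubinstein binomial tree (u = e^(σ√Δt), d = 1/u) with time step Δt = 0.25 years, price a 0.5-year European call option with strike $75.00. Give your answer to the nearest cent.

$20.37

CRR parameters: u = e^(σ√Δt) = e^(0.2·√0.25) = 1.1052, d = 1/u = 0.9048
Per-period rate: rΔt = 0.01·0.25 = 0.0025, so R = e^0.0025 = 1.0025
Risk-neutral probability p = (e^0.0025 − 0.9048)/(1.1052 − 0.9048) = 0.0977/0.2003 = 0.4875
Terminal stock prices: S_uu = 116, S_ud = 95, S_dd = 77.78
Terminal payoffs (S − K): max(41.03, 0) = 41.03, max(20, 0) = 20, max(2.779, 0) = 2.779
Node u (S = 105): V_u = e^(−0.0025)·[0.4875·41.0333 + 0.5125·20.0000] = 30.1785
Node d (S = 85.96): V_d = e^(−0.0025)·[0.4875·20.0000 + 0.5125·2.7794] = 11.1468
Node 0 (S = 95): V_0 = e^(−0.0025)·[0.4875·30.1785 + 0.5125·11.1468] = 20.3741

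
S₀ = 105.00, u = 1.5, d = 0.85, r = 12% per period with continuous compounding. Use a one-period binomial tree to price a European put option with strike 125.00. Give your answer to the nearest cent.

18.17

Risk-neutral probability p = (e^0.12 − 0.85)/(1.5 − 0.85) = 0.2775/0.6500 = 0.4269
Terminal stock prices: S_u = 157.5, S_d = 89.25
Terminal payoffs (K − S): max(-32.5, 0) = 0, max(35.75, 0) = 35.75
Node 0 (S = 105): V_0 = e^(−0.12)·[0.4269·0.0000 + 0.5731·35.7500] = 18.1709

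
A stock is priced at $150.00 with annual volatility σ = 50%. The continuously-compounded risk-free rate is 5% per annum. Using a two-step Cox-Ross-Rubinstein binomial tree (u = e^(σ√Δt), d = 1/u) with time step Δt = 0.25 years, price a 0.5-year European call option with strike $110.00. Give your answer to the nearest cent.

CRR parameters: u = e^(σ√Δt) = e^(0.5·√0.25) = 1.2840, d = 1/u = 0.7788
Per-period rate: rΔt = 0.05·0.25 = 0.0125, so R = e^0.0125 = 1.0126
Risk-neutral probability p = (e^0.0125 − 0.7788)/(1.2840 − 0.7788) = 0.2338/0.5052 = 0.4627
Terminal stock prices: S_uu = 247.3, S_ud = 150, S_dd = 90.98
Terminal payoffs (S − K): max(137.3, 0) = 137.3, max(40, 0) = 40, max(-19.02, 0) = 0
Node u (S = 192.6): V_u = e^(−0.0125)·[0.4627·137.3082 + 0.5373·40.0000] = 83.9703
Node d (S = 116.8): V_d = e^(−0.0125)·[0.4627·40.0000 + 0.5373·0.0000] = 18.2789
Node 0 (S = 150): V_0 = e^(−0.0125)·[0.4627·83.9703 + 0.5373·18.2789] = 48.0710

$48.07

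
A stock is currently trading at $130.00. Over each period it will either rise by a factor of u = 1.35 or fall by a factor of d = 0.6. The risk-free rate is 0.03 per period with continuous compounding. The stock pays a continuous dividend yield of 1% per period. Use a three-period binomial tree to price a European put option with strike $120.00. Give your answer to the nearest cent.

Per-period risk-free factor R = e^0.03 = 1.0305; dividend-adjusted growth = e^(0.03−0.01) = 1.0202.
Risk-neutral probability p = (1.0202 − 0.6)/(1.35 − 0.6) = 0.4202/0.7500 = 0.5603
Terminal stock prices: S_uuu = 319.8, S_uud = 142.2, S_udd = 63.18, S_ddd = 28.08
Terminal payoffs (K − S): max(-199.8, 0) = 0, max(-22.16, 0) = 0, max(56.82, 0) = 56.82, max(91.92, 0) = 91.92
Node uu (S = 236.9): V_uu = e^(−0.03)·[0.5603·0.0000 + 0.4397·0.0000] = 0.0000
Node ud (S = 105.3): V_ud = e^(−0.03)·[0.5603·0.0000 + 0.4397·56.8200] = 24.2471
Node dd (S = 46.8): V_dd = e^(−0.03)·[0.5603·56.8200 + 0.4397·91.9200] = 70.1191
Node u (S = 175.5): V_u = e^(−0.03)·[0.5603·0.0000 + 0.4397·24.2471] = 10.3471
Node d (S = 78): V_d = e^(−0.03)·[0.5603·24.2471 + 0.4397·70.1191] = 43.1057
Node 0 (S = 130): V_0 = e^(−0.03)·[0.5603·10.3471 + 0.4397·43.1057] = 24.0206

$24.02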